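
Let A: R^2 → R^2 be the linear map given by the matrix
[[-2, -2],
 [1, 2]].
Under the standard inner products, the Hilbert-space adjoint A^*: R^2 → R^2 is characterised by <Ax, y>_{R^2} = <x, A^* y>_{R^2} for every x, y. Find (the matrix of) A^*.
A^* = A^T =
[[-2, 1],
 [-2, 2]]

For real matrices with standard dot products, the defining identity <Ax, y> = <x, A^* y> gives (Ax)^T y = x^T (A^*) y, i.e. x^T A^T y = x^T (A^*) y. Since this holds for all x, y, we must have A^* = A^T. Therefore
A^* =
[[-2, 1],
 [-2, 2]].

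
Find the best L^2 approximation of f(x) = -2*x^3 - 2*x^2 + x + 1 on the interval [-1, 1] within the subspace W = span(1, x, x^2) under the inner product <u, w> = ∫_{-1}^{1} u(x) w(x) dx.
g(x) = -2*x^2 - x/5 + 1

The best approximation g ∈ W is the orthogonal projection of f onto W. Writing g = a_0 + a_1 x + a_2 x^2, the coefficients solve the normal equations G · a = b where
  G_{ij} = <φ_i, φ_j> and b_i = <f, φ_i>, with φ_0 = 1, φ_1 = x, φ_2 = x^2.
G =
  [2, 0, 2/3]
  [0, 2/3, 0]
  [2/3, 0, 2/5],
b = (2/3, -2/15, -2/15).
Solving gives a_0 = 1, a_1 = -1/5, a_2 = -2, so
  g(x) = -2*x^2 - x/5 + 1.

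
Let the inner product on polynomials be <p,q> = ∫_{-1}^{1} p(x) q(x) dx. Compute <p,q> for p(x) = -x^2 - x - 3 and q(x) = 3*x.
<p,q> = -2

Expand the product: p(x)·q(x) = -3*x^3 - 3*x^2 - 9*x.
∫_{-1}^{1} of each monomial x^k gives [2/(k+1) if k even, 0 if k odd]. Integrating term-by-term (or equivalently evaluating the antiderivative F(x) = -3*x^4/4 - x^3 - 9*x^2/2 at the endpoints):
  F(1) − F(−1) = -25/4 − (-17/4) = -2.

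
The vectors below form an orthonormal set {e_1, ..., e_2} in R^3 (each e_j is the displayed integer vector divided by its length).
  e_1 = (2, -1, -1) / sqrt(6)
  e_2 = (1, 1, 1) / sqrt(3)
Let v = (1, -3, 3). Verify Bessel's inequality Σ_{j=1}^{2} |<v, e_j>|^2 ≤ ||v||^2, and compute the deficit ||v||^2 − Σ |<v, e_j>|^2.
Σ |<v, e_j>|^2 = 1; ||v||^2 = 19; deficit = 18

Write each e_j = u_j / sqrt(<u_j, u_j>) where u_j is the displayed integer vector. Then <v, e_j> = <v, u_j> / sqrt(<u_j, u_j>), so |<v, e_j>|^2 = <v, u_j>^2 / <u_j, u_j>.
Coefficients: <v, e_1> = 2/sqrt(6), <v, e_2> = 1/sqrt(3).
Square and sum: Σ |<v, e_j>|^2 = 1.
Compute ||v||^2 = v·v = 19.
Deficit = 19 − 1 = 18 ≥ 0, confirming Bessel's inequality. (The deficit equals ||v − Σ <v,e_j> e_j||^2, the squared distance from v to span{e_j}.)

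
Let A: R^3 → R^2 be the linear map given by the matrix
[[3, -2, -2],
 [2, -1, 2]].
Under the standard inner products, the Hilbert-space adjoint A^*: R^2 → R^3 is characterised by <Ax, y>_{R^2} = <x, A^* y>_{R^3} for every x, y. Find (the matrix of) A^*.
A^* = A^T =
[[3, 2],
 [-2, -1],
 [-2, 2]]

For real matrices with standard dot products, the defining identity <Ax, y> = <x, A^* y> gives (Ax)^T y = x^T (A^*) y, i.e. x^T A^T y = x^T (A^*) y. Since this holds for all x, y, we must have A^* = A^T. Therefore
A^* =
[[3, 2],
 [-2, -1],
 [-2, 2]].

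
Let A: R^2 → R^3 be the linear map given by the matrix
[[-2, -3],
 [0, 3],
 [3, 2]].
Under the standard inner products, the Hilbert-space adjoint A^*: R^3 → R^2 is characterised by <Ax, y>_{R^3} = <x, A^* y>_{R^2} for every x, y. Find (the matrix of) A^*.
A^* = A^T =
[[-2, 0, 3],
 [-3, 3, 2]]

For real matrices with standard dot products, the defining identity <Ax, y> = <x, A^* y> gives (Ax)^T y = x^T (A^*) y, i.e. x^T A^T y = x^T (A^*) y. Since this holds for all x, y, we must have A^* = A^T. Therefore
A^* =
[[-2, 0, 3],
 [-3, 3, 2]].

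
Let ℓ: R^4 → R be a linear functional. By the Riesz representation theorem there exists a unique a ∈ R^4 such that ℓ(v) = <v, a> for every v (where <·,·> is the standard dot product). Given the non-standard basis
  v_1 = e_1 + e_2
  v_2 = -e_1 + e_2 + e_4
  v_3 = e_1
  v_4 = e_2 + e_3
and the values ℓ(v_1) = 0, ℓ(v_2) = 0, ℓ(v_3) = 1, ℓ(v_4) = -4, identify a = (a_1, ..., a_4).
a = (1, -1, -3, 2)

Write a = (a_1, ..., a_4) in the standard basis. For each basis vector v_i, ℓ(v_i) = <v_i, a> is a linear equation in the a_j's. Collect the n equations into a matrix system V a = ℓ, where row i of V is v_i (expressed in the standard basis). Since V is invertible (lower-triangular with 1s on the diagonal, up to permutation), solve by back-substitution:
  V =
[[1, 1, 0, 0],
 [-1, 1, 0, 1],
 [1, 0, 0, 0],
 [0, 1, 1, 0]]
  V a = (0, 0, 1, -4)
Solving gives a = (1, -1, -3, 2).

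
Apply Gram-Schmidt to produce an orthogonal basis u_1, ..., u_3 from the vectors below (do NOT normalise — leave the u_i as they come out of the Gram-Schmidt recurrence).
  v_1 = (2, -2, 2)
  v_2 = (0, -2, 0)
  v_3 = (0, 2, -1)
Orthogonal basis:
  u_1 = (2, -2, 2)
  u_2 = (-2/3, -4/3, -2/3)
  u_3 = (1/2, 0, -1/2)

Apply the Gram-Schmidt recurrence
  u_1 = v_1
  u_i = v_i − Σ_{j<i} ((v_i · u_j) / (u_j · u_j)) · u_j.

Step by step this gives:
  u_1 = (2, -2, 2)
  u_2 = (-2/3, -4/3, -2/3)
  u_3 = (1/2, 0, -1/2)

Orthogonality check:
  u_2 · u_1 = 0 (should be 0)
  u_3 · u_1 = 0 (should be 0)
  u_3 · u_2 = 0 (should be 0)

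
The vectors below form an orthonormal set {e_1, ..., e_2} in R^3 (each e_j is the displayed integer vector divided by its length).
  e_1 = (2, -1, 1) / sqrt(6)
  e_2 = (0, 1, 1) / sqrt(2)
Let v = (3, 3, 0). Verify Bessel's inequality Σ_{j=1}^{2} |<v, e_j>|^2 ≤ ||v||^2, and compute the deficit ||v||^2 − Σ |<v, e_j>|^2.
Σ |<v, e_j>|^2 = 6; ||v||^2 = 18; deficit = 12

Write each e_j = u_j / sqrt(<u_j, u_j>) where u_j is the displayed integer vector. Then <v, e_j> = <v, u_j> / sqrt(<u_j, u_j>), so |<v, e_j>|^2 = <v, u_j>^2 / <u_j, u_j>.
Coefficients: <v, e_1> = 3/sqrt(6), <v, e_2> = 3/sqrt(2).
Square and sum: Σ |<v, e_j>|^2 = 6.
Compute ||v||^2 = v·v = 18.
Deficit = 18 − 6 = 12 ≥ 0, confirming Bessel's inequality. (The deficit equals ||v − Σ <v,e_j> e_j||^2, the squared distance from v to span{e_j}.)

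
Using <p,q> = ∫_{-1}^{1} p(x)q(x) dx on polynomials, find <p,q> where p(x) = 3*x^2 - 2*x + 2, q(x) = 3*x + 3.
<p,q> = 14

Expand the product: p(x)·q(x) = 9*x^3 + 3*x^2 + 6.
∫_{-1}^{1} of each monomial x^k gives [2/(k+1) if k even, 0 if k odd]. Integrating term-by-term (or equivalently evaluating the antiderivative F(x) = 9*x^4/4 + x^3 + 6*x at the endpoints):
  F(1) − F(−1) = 37/4 − (-19/4) = 14.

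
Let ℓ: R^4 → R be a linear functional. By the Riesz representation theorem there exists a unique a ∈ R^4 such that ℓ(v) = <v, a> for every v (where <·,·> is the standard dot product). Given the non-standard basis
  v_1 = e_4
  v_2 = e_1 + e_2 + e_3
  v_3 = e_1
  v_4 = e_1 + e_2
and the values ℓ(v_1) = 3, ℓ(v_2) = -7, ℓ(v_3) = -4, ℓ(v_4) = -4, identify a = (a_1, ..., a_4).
a = (-4, 0, -3, 3)

Write a = (a_1, ..., a_4) in the standard basis. For each basis vector v_i, ℓ(v_i) = <v_i, a> is a linear equation in the a_j's. Collect the n equations into a matrix system V a = ℓ, where row i of V is v_i (expressed in the standard basis). Since V is invertible (lower-triangular with 1s on the diagonal, up to permutation), solve by back-substitution:
  V =
[[0, 0, 0, 1],
 [1, 1, 1, 0],
 [1, 0, 0, 0],
 [1, 1, 0, 0]]
  V a = (3, -7, -4, -4)
Solving gives a = (-4, 0, -3, 3).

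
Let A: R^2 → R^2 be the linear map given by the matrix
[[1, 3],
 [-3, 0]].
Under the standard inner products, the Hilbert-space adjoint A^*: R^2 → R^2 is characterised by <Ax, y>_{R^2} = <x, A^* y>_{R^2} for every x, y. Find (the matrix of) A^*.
A^* = A^T =
[[1, -3],
 [3, 0]]

For real matrices with standard dot products, the defining identity <Ax, y> = <x, A^* y> gives (Ax)^T y = x^T (A^*) y, i.e. x^T A^T y = x^T (A^*) y. Since this holds for all x, y, we must have A^* = A^T. Therefore
A^* =
[[1, -3],
 [3, 0]].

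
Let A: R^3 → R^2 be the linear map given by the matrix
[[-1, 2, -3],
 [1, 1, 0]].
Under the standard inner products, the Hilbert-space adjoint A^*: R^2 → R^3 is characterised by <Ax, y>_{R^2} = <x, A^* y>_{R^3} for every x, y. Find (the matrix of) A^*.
A^* = A^T =
[[-1, 1],
 [2, 1],
 [-3, 0]]

For real matrices with standard dot products, the defining identity <Ax, y> = <x, A^* y> gives (Ax)^T y = x^T (A^*) y, i.e. x^T A^T y = x^T (A^*) y. Since this holds for all x, y, we must have A^* = A^T. Therefore
A^* =
[[-1, 1],
 [2, 1],
 [-3, 0]].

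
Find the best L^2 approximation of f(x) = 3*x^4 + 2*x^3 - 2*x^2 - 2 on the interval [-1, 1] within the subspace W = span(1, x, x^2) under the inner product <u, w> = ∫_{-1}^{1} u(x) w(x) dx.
g(x) = 4*x^2/7 + 6*x/5 - 79/35

The best approximation g ∈ W is the orthogonal projection of f onto W. Writing g = a_0 + a_1 x + a_2 x^2, the coefficients solve the normal equations G · a = b where
  G_{ij} = <φ_i, φ_j> and b_i = <f, φ_i>, with φ_0 = 1, φ_1 = x, φ_2 = x^2.
G =
  [2, 0, 2/3]
  [0, 2/3, 0]
  [2/3, 0, 2/5],
b = (-62/15, 4/5, -134/105).
Solving gives a_0 = -79/35, a_1 = 6/5, a_2 = 4/7, so
  g(x) = 4*x^2/7 + 6*x/5 - 79/35.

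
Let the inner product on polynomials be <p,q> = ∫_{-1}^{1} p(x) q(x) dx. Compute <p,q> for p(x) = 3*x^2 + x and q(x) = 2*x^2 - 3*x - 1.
<p,q> = -8/5

Expand the product: p(x)·q(x) = 6*x^4 - 7*x^3 - 6*x^2 - x.
∫_{-1}^{1} of each monomial x^k gives [2/(k+1) if k even, 0 if k odd]. Integrating term-by-term (or equivalently evaluating the antiderivative F(x) = 6*x^5/5 - 7*x^4/4 - 2*x^3 - x^2/2 at the endpoints):
  F(1) − F(−1) = -61/20 − (-29/20) = -8/5.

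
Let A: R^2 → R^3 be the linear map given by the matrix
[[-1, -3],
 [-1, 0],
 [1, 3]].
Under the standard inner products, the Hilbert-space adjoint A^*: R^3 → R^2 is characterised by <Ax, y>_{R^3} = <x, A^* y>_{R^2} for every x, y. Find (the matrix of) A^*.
A^* = A^T =
[[-1, -1, 1],
 [-3, 0, 3]]

For real matrices with standard dot products, the defining identity <Ax, y> = <x, A^* y> gives (Ax)^T y = x^T (A^*) y, i.e. x^T A^T y = x^T (A^*) y. Since this holds for all x, y, we must have A^* = A^T. Therefore
A^* =
[[-1, -1, 1],
 [-3, 0, 3]].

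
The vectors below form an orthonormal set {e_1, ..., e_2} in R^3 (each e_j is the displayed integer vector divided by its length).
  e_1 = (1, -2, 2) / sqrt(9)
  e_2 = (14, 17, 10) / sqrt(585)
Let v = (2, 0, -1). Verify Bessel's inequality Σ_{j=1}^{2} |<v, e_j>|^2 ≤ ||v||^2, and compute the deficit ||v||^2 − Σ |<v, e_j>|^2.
Σ |<v, e_j>|^2 = 36/65; ||v||^2 = 5; deficit = 289/65

Write each e_j = u_j / sqrt(<u_j, u_j>) where u_j is the displayed integer vector. Then <v, e_j> = <v, u_j> / sqrt(<u_j, u_j>), so |<v, e_j>|^2 = <v, u_j>^2 / <u_j, u_j>.
Coefficients: <v, e_1> = 0/sqrt(9), <v, e_2> = 18/sqrt(585).
Square and sum: Σ |<v, e_j>|^2 = 36/65.
Compute ||v||^2 = v·v = 5.
Deficit = 5 − 36/65 = 289/65 ≥ 0, confirming Bessel's inequality. (The deficit equals ||v − Σ <v,e_j> e_j||^2, the squared distance from v to span{e_j}.)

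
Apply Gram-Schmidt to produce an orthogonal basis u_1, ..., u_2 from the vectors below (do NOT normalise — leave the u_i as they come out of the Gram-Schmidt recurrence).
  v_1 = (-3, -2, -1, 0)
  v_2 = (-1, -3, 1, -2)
Orthogonal basis:
  u_1 = (-3, -2, -1, 0)
  u_2 = (5/7, -13/7, 11/7, -2)

Apply the Gram-Schmidt recurrence
  u_1 = v_1
  u_i = v_i − Σ_{j<i} ((v_i · u_j) / (u_j · u_j)) · u_j.

Step by step this gives:
  u_1 = (-3, -2, -1, 0)
  u_2 = (5/7, -13/7, 11/7, -2)

Orthogonality check:
  u_2 · u_1 = 0 (should be 0)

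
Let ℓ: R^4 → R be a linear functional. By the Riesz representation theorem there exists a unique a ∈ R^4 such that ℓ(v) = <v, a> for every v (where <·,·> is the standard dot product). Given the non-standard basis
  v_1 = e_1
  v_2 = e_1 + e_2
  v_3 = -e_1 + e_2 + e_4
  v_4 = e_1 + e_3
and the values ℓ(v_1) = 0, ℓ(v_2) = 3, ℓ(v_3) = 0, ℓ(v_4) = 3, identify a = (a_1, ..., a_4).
a = (0, 3, 3, -3)

Write a = (a_1, ..., a_4) in the standard basis. For each basis vector v_i, ℓ(v_i) = <v_i, a> is a linear equation in the a_j's. Collect the n equations into a matrix system V a = ℓ, where row i of V is v_i (expressed in the standard basis). Since V is invertible (lower-triangular with 1s on the diagonal, up to permutation), solve by back-substitution:
  V =
[[1, 0, 0, 0],
 [1, 1, 0, 0],
 [-1, 1, 0, 1],
 [1, 0, 1, 0]]
  V a = (0, 3, 0, 3)
Solving gives a = (0, 3, 3, -3).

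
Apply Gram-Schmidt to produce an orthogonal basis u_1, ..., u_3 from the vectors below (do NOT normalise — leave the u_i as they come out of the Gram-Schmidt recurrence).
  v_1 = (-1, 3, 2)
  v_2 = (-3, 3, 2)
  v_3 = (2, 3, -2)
Orthogonal basis:
  u_1 = (-1, 3, 2)
  u_2 = (-13/7, -3/7, -2/7)
  u_3 = (0, 24/13, -36/13)

Apply the Gram-Schmidt recurrence
  u_1 = v_1
  u_i = v_i − Σ_{j<i} ((v_i · u_j) / (u_j · u_j)) · u_j.

Step by step this gives:
  u_1 = (-1, 3, 2)
  u_2 = (-13/7, -3/7, -2/7)
  u_3 = (0, 24/13, -36/13)

Orthogonality check:
  u_2 · u_1 = 0 (should be 0)
  u_3 · u_1 = 0 (should be 0)
  u_3 · u_2 = 0 (should be 0)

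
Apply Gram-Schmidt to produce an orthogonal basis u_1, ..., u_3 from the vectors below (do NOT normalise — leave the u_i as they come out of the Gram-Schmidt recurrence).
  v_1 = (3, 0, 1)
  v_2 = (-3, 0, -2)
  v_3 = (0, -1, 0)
Orthogonal basis:
  u_1 = (3, 0, 1)
  u_2 = (3/10, 0, -9/10)
  u_3 = (0, -1, 0)

Apply the Gram-Schmidt recurrence
  u_1 = v_1
  u_i = v_i − Σ_{j<i} ((v_i · u_j) / (u_j · u_j)) · u_j.

Step by step this gives:
  u_1 = (3, 0, 1)
  u_2 = (3/10, 0, -9/10)
  u_3 = (0, -1, 0)

Orthogonality check:
  u_2 · u_1 = 0 (should be 0)
  u_3 · u_1 = 0 (should be 0)
  u_3 · u_2 = 0 (should be 0)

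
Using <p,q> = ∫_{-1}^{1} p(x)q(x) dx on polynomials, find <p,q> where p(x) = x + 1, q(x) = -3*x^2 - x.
<p,q> = -8/3

Expand the product: p(x)·q(x) = -3*x^3 - 4*x^2 - x.
∫_{-1}^{1} of each monomial x^k gives [2/(k+1) if k even, 0 if k odd]. Integrating term-by-term (or equivalently evaluating the antiderivative F(x) = -3*x^4/4 - 4*x^3/3 - x^2/2 at the endpoints):
  F(1) − F(−1) = -31/12 − (1/12) = -8/3.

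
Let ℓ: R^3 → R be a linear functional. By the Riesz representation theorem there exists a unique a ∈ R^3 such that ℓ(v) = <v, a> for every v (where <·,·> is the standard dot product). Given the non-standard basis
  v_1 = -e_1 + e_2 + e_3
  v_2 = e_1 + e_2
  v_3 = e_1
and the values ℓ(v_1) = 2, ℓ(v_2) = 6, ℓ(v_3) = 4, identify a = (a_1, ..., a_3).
a = (4, 2, 4)

Write a = (a_1, ..., a_3) in the standard basis. For each basis vector v_i, ℓ(v_i) = <v_i, a> is a linear equation in the a_j's. Collect the n equations into a matrix system V a = ℓ, where row i of V is v_i (expressed in the standard basis). Since V is invertible (lower-triangular with 1s on the diagonal, up to permutation), solve by back-substitution:
  V =
[[-1, 1, 1],
 [1, 1, 0],
 [1, 0, 0]]
  V a = (2, 6, 4)
Solving gives a = (4, 2, 4).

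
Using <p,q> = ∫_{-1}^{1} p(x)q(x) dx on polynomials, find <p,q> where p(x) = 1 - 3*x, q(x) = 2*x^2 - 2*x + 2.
<p,q> = 28/3

Expand the product: p(x)·q(x) = -6*x^3 + 8*x^2 - 8*x + 2.
∫_{-1}^{1} of each monomial x^k gives [2/(k+1) if k even, 0 if k odd]. Integrating term-by-term (or equivalently evaluating the antiderivative F(x) = -3*x^4/2 + 8*x^3/3 - 4*x^2 + 2*x at the endpoints):
  F(1) − F(−1) = -5/6 − (-61/6) = 28/3.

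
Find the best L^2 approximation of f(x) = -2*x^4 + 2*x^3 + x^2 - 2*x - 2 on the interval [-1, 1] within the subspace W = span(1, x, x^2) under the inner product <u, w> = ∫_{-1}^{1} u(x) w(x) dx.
g(x) = -5*x^2/7 - 4*x/5 - 64/35

The best approximation g ∈ W is the orthogonal projection of f onto W. Writing g = a_0 + a_1 x + a_2 x^2, the coefficients solve the normal equations G · a = b where
  G_{ij} = <φ_i, φ_j> and b_i = <f, φ_i>, with φ_0 = 1, φ_1 = x, φ_2 = x^2.
G =
  [2, 0, 2/3]
  [0, 2/3, 0]
  [2/3, 0, 2/5],
b = (-62/15, -8/15, -158/105).
Solving gives a_0 = -64/35, a_1 = -4/5, a_2 = -5/7, so
  g(x) = -5*x^2/7 - 4*x/5 - 64/35.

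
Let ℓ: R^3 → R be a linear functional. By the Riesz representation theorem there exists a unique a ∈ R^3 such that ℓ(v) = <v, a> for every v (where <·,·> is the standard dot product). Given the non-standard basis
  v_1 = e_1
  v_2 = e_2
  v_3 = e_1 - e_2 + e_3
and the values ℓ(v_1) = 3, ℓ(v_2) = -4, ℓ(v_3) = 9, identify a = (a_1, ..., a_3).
a = (3, -4, 2)

Write a = (a_1, ..., a_3) in the standard basis. For each basis vector v_i, ℓ(v_i) = <v_i, a> is a linear equation in the a_j's. Collect the n equations into a matrix system V a = ℓ, where row i of V is v_i (expressed in the standard basis). Since V is invertible (lower-triangular with 1s on the diagonal, up to permutation), solve by back-substitution:
  V =
[[1, 0, 0],
 [0, 1, 0],
 [1, -1, 1]]
  V a = (3, -4, 9)
Solving gives a = (3, -4, 2).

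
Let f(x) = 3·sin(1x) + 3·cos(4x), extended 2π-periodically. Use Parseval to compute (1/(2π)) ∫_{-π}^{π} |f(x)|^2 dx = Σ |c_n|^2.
Σ |c_n|^2 = 9

Expand |f|^2 and use orthogonality of {sin(nx), cos(mx)} on [-π, π]:
  ∫_{-π}^{π} sin(nx)^2 dx = π, ∫ cos(mx)^2 dx = π, and cross terms integrate to 0.
So ∫_{-π}^{π} f(x)^2 dx = 3^2 · π + 3^2 · π = (9 + 9)π.
Divide by 2π: (9 + 9)/2 = 9.
By Parseval, this equals Σ |c_n|^2.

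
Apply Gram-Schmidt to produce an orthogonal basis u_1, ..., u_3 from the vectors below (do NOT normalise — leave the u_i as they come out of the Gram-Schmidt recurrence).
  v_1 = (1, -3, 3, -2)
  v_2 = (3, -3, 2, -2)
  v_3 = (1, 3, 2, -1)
Orthogonal basis:
  u_1 = (1, -3, 3, -2)
  u_2 = (47/23, -3/23, -20/23, -2/23)
  u_3 = (1, 3, 2, -1)

Apply the Gram-Schmidt recurrence
  u_1 = v_1
  u_i = v_i − Σ_{j<i} ((v_i · u_j) / (u_j · u_j)) · u_j.

Step by step this gives:
  u_1 = (1, -3, 3, -2)
  u_2 = (47/23, -3/23, -20/23, -2/23)
  u_3 = (1, 3, 2, -1)

Orthogonality check:
  u_2 · u_1 = 0 (should be 0)
  u_3 · u_1 = 0 (should be 0)
  u_3 · u_2 = 0 (should be 0)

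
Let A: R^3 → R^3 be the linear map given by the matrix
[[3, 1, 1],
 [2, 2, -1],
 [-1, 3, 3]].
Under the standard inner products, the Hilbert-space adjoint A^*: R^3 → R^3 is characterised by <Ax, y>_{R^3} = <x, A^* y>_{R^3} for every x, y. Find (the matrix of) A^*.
A^* = A^T =
[[3, 2, -1],
 [1, 2, 3],
 [1, -1, 3]]

For real matrices with standard dot products, the defining identity <Ax, y> = <x, A^* y> gives (Ax)^T y = x^T (A^*) y, i.e. x^T A^T y = x^T (A^*) y. Since this holds for all x, y, we must have A^* = A^T. Therefore
A^* =
[[3, 2, -1],
 [1, 2, 3],
 [1, -1, 3]].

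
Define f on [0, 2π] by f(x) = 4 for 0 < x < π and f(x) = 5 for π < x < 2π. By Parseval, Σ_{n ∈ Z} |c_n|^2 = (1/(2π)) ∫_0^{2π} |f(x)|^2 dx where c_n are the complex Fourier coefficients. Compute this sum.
Σ |c_n|^2 = 41/2

Parseval equates the L^2 energy of f (normalised by 1/(2π)) with the ℓ^2 sum of its Fourier coefficients: (1/(2π)) ∫_0^{2π} |f|^2 = Σ |c_n|^2.
Compute the left side: (1/(2π)) [∫_0^π 4^2 dx + ∫_π^{2π} 5^2 dx] = (1/(2π)) · (16π + 25π) = (16 + 25)/2 = 41/2.
So Σ_{n ∈ Z} |c_n|^2 = 41/2.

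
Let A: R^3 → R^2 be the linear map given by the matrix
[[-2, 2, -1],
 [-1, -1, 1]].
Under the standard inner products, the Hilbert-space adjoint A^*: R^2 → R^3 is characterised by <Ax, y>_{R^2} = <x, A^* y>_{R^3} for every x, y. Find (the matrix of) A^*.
A^* = A^T =
[[-2, -1],
 [2, -1],
 [-1, 1]]

For real matrices with standard dot products, the defining identity <Ax, y> = <x, A^* y> gives (Ax)^T y = x^T (A^*) y, i.e. x^T A^T y = x^T (A^*) y. Since this holds for all x, y, we must have A^* = A^T. Therefore
A^* =
[[-2, -1],
 [2, -1],
 [-1, 1]].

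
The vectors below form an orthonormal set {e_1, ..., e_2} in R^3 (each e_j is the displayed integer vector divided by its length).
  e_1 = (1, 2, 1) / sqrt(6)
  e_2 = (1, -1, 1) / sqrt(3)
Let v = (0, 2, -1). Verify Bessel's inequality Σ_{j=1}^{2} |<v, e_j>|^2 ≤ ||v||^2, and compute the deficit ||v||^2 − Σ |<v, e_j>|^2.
Σ |<v, e_j>|^2 = 9/2; ||v||^2 = 5; deficit = 1/2

Write each e_j = u_j / sqrt(<u_j, u_j>) where u_j is the displayed integer vector. Then <v, e_j> = <v, u_j> / sqrt(<u_j, u_j>), so |<v, e_j>|^2 = <v, u_j>^2 / <u_j, u_j>.
Coefficients: <v, e_1> = 3/sqrt(6), <v, e_2> = -3/sqrt(3).
Square and sum: Σ |<v, e_j>|^2 = 9/2.
Compute ||v||^2 = v·v = 5.
Deficit = 5 − 9/2 = 1/2 ≥ 0, confirming Bessel's inequality. (The deficit equals ||v − Σ <v,e_j> e_j||^2, the squared distance from v to span{e_j}.)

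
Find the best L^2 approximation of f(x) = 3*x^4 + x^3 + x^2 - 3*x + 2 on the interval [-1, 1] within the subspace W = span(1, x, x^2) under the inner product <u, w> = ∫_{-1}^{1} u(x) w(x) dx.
g(x) = 25*x^2/7 - 12*x/5 + 61/35

The best approximation g ∈ W is the orthogonal projection of f onto W. Writing g = a_0 + a_1 x + a_2 x^2, the coefficients solve the normal equations G · a = b where
  G_{ij} = <φ_i, φ_j> and b_i = <f, φ_i>, with φ_0 = 1, φ_1 = x, φ_2 = x^2.
G =
  [2, 0, 2/3]
  [0, 2/3, 0]
  [2/3, 0, 2/5],
b = (88/15, -8/5, 272/105).
Solving gives a_0 = 61/35, a_1 = -12/5, a_2 = 25/7, so
  g(x) = 25*x^2/7 - 12*x/5 + 61/35.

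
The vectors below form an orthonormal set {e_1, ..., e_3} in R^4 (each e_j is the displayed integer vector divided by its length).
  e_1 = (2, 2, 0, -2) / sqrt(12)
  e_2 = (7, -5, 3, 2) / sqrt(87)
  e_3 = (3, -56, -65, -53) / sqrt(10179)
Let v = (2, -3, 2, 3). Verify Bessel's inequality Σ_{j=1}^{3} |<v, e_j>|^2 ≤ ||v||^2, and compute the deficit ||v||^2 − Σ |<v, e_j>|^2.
Σ |<v, e_j>|^2 = 9110/351; ||v||^2 = 26; deficit = 16/351

Write each e_j = u_j / sqrt(<u_j, u_j>) where u_j is the displayed integer vector. Then <v, e_j> = <v, u_j> / sqrt(<u_j, u_j>), so |<v, e_j>|^2 = <v, u_j>^2 / <u_j, u_j>.
Coefficients: <v, e_1> = -8/sqrt(12), <v, e_2> = 41/sqrt(87), <v, e_3> = -115/sqrt(10179).
Square and sum: Σ |<v, e_j>|^2 = 9110/351.
Compute ||v||^2 = v·v = 26.
Deficit = 26 − 9110/351 = 16/351 ≥ 0, confirming Bessel's inequality. (The deficit equals ||v − Σ <v,e_j> e_j||^2, the squared distance from v to span{e_j}.)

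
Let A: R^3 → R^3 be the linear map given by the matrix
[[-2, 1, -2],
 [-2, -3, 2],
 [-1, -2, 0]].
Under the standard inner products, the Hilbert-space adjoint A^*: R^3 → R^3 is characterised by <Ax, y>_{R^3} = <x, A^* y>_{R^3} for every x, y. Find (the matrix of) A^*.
A^* = A^T =
[[-2, -2, -1],
 [1, -3, -2],
 [-2, 2, 0]]

For real matrices with standard dot products, the defining identity <Ax, y> = <x, A^* y> gives (Ax)^T y = x^T (A^*) y, i.e. x^T A^T y = x^T (A^*) y. Since this holds for all x, y, we must have A^* = A^T. Therefore
A^* =
[[-2, -2, -1],
 [1, -3, -2],
 [-2, 2, 0]].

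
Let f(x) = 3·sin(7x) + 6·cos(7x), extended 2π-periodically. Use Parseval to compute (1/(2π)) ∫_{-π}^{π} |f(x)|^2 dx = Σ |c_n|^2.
Σ |c_n|^2 = 45/2

Expand |f|^2 and use orthogonality of {sin(nx), cos(mx)} on [-π, π]:
  ∫_{-π}^{π} sin(nx)^2 dx = π, ∫ cos(mx)^2 dx = π, and cross terms integrate to 0.
So ∫_{-π}^{π} f(x)^2 dx = 3^2 · π + 6^2 · π = (9 + 36)π.
Divide by 2π: (9 + 36)/2 = 45/2.
By Parseval, this equals Σ |c_n|^2.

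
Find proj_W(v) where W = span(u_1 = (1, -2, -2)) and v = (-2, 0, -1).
proj_W(v) = (0, 0, 0)

Set up U = [u_1 | ... | u_1] ∈ R^(3×1). The projector onto W = col(U) is P = U (U^T U)^(-1) U^T.
Compute U^T U =
  [9],
and U^T v = (0).
Solve U^T U · c = U^T v for the coefficients: c = (0). The projection is proj_W(v) = U c.
Check: (v - proj_W(v)) · u_1 = 0  (should be 0).
Result: proj_W(v) = (0, 0, 0).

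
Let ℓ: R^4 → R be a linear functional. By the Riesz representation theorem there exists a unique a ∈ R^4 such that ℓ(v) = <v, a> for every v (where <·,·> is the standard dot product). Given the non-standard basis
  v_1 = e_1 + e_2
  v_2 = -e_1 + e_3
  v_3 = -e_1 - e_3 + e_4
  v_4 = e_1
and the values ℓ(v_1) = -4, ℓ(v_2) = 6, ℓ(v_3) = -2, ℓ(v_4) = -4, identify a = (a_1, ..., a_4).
a = (-4, 0, 2, -4)

Write a = (a_1, ..., a_4) in the standard basis. For each basis vector v_i, ℓ(v_i) = <v_i, a> is a linear equation in the a_j's. Collect the n equations into a matrix system V a = ℓ, where row i of V is v_i (expressed in the standard basis). Since V is invertible (lower-triangular with 1s on the diagonal, up to permutation), solve by back-substitution:
  V =
[[1, 1, 0, 0],
 [-1, 0, 1, 0],
 [-1, 0, -1, 1],
 [1, 0, 0, 0]]
  V a = (-4, 6, -2, -4)
Solving gives a = (-4, 0, 2, -4).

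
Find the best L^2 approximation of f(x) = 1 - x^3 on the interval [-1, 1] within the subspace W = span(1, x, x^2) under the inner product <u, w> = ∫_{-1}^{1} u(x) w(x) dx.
g(x) = 1 - 3*x/5

The best approximation g ∈ W is the orthogonal projection of f onto W. Writing g = a_0 + a_1 x + a_2 x^2, the coefficients solve the normal equations G · a = b where
  G_{ij} = <φ_i, φ_j> and b_i = <f, φ_i>, with φ_0 = 1, φ_1 = x, φ_2 = x^2.
G =
  [2, 0, 2/3]
  [0, 2/3, 0]
  [2/3, 0, 2/5],
b = (2, -2/5, 2/3).
Solving gives a_0 = 1, a_1 = -3/5, a_2 = 0, so
  g(x) = 1 - 3*x/5.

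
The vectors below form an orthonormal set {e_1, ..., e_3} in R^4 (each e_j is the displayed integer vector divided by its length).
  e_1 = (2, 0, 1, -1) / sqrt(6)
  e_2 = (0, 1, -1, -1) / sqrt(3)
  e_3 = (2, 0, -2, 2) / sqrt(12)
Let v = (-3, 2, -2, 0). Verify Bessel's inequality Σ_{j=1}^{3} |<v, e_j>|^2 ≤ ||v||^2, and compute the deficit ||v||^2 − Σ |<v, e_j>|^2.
Σ |<v, e_j>|^2 = 49/3; ||v||^2 = 17; deficit = 2/3

Write each e_j = u_j / sqrt(<u_j, u_j>) where u_j is the displayed integer vector. Then <v, e_j> = <v, u_j> / sqrt(<u_j, u_j>), so |<v, e_j>|^2 = <v, u_j>^2 / <u_j, u_j>.
Coefficients: <v, e_1> = -8/sqrt(6), <v, e_2> = 4/sqrt(3), <v, e_3> = -2/sqrt(12).
Square and sum: Σ |<v, e_j>|^2 = 49/3.
Compute ||v||^2 = v·v = 17.
Deficit = 17 − 49/3 = 2/3 ≥ 0, confirming Bessel's inequality. (The deficit equals ||v − Σ <v,e_j> e_j||^2, the squared distance from v to span{e_j}.)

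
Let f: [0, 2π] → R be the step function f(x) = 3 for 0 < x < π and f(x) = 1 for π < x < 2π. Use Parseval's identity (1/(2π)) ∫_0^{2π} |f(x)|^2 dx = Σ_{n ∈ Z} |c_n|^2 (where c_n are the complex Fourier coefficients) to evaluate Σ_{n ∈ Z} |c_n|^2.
Σ |c_n|^2 = 5

Parseval equates the L^2 energy of f (normalised by 1/(2π)) with the ℓ^2 sum of its Fourier coefficients: (1/(2π)) ∫_0^{2π} |f|^2 = Σ |c_n|^2.
Compute the left side: (1/(2π)) [∫_0^π 3^2 dx + ∫_π^{2π} 1^2 dx] = (1/(2π)) · (9π + 1π) = (9 + 1)/2 = 5.
So Σ_{n ∈ Z} |c_n|^2 = 5.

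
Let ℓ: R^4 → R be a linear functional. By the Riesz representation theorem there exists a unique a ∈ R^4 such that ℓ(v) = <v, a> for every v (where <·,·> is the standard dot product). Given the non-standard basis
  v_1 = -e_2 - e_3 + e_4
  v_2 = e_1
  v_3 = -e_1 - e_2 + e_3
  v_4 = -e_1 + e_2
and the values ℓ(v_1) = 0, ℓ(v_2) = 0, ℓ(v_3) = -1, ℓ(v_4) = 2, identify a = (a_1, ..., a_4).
a = (0, 2, 1, 3)

Write a = (a_1, ..., a_4) in the standard basis. For each basis vector v_i, ℓ(v_i) = <v_i, a> is a linear equation in the a_j's. Collect the n equations into a matrix system V a = ℓ, where row i of V is v_i (expressed in the standard basis). Since V is invertible (lower-triangular with 1s on the diagonal, up to permutation), solve by back-substitution:
  V =
[[0, -1, -1, 1],
 [1, 0, 0, 0],
 [-1, -1, 1, 0],
 [-1, 1, 0, 0]]
  V a = (0, 0, -1, 2)
Solving gives a = (0, 2, 1, 3).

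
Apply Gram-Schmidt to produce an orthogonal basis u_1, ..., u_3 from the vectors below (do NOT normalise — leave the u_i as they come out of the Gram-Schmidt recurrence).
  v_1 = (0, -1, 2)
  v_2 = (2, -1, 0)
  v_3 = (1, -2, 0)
Orthogonal basis:
  u_1 = (0, -1, 2)
  u_2 = (2, -4/5, -2/5)
  u_3 = (-1/2, -1, -1/2)

Apply the Gram-Schmidt recurrence
  u_1 = v_1
  u_i = v_i − Σ_{j<i} ((v_i · u_j) / (u_j · u_j)) · u_j.

Step by step this gives:
  u_1 = (0, -1, 2)
  u_2 = (2, -4/5, -2/5)
  u_3 = (-1/2, -1, -1/2)

Orthogonality check:
  u_2 · u_1 = 0 (should be 0)
  u_3 · u_1 = 0 (should be 0)
  u_3 · u_2 = 0 (should be 0)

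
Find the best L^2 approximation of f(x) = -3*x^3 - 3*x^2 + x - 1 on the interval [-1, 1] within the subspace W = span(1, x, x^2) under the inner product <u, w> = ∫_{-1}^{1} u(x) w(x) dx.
g(x) = -3*x^2 - 4*x/5 - 1

The best approximation g ∈ W is the orthogonal projection of f onto W. Writing g = a_0 + a_1 x + a_2 x^2, the coefficients solve the normal equations G · a = b where
  G_{ij} = <φ_i, φ_j> and b_i = <f, φ_i>, with φ_0 = 1, φ_1 = x, φ_2 = x^2.
G =
  [2, 0, 2/3]
  [0, 2/3, 0]
  [2/3, 0, 2/5],
b = (-4, -8/15, -28/15).
Solving gives a_0 = -1, a_1 = -4/5, a_2 = -3, so
  g(x) = -3*x^2 - 4*x/5 - 1.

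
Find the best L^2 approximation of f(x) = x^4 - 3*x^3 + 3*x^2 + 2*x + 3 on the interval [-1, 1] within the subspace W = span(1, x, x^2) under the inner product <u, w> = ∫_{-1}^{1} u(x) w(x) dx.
g(x) = 27*x^2/7 + x/5 + 102/35

The best approximation g ∈ W is the orthogonal projection of f onto W. Writing g = a_0 + a_1 x + a_2 x^2, the coefficients solve the normal equations G · a = b where
  G_{ij} = <φ_i, φ_j> and b_i = <f, φ_i>, with φ_0 = 1, φ_1 = x, φ_2 = x^2.
G =
  [2, 0, 2/3]
  [0, 2/3, 0]
  [2/3, 0, 2/5],
b = (42/5, 2/15, 122/35).
Solving gives a_0 = 102/35, a_1 = 1/5, a_2 = 27/7, so
  g(x) = 27*x^2/7 + x/5 + 102/35.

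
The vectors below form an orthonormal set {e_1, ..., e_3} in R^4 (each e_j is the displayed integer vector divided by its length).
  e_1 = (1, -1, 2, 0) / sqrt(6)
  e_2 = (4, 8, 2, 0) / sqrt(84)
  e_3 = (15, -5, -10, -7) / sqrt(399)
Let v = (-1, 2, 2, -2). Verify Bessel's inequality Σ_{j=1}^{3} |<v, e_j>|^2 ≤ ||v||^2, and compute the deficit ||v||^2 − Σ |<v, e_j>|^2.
Σ |<v, e_j>|^2 = 641/114; ||v||^2 = 13; deficit = 841/114

Write each e_j = u_j / sqrt(<u_j, u_j>) where u_j is the displayed integer vector. Then <v, e_j> = <v, u_j> / sqrt(<u_j, u_j>), so |<v, e_j>|^2 = <v, u_j>^2 / <u_j, u_j>.
Coefficients: <v, e_1> = 1/sqrt(6), <v, e_2> = 16/sqrt(84), <v, e_3> = -31/sqrt(399).
Square and sum: Σ |<v, e_j>|^2 = 641/114.
Compute ||v||^2 = v·v = 13.
Deficit = 13 − 641/114 = 841/114 ≥ 0, confirming Bessel's inequality. (The deficit equals ||v − Σ <v,e_j> e_j||^2, the squared distance from v to span{e_j}.)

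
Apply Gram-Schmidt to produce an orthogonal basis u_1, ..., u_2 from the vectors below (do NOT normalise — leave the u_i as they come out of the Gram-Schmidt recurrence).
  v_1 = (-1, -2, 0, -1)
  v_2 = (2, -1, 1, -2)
Orthogonal basis:
  u_1 = (-1, -2, 0, -1)
  u_2 = (7/3, -1/3, 1, -5/3)

Apply the Gram-Schmidt recurrence
  u_1 = v_1
  u_i = v_i − Σ_{j<i} ((v_i · u_j) / (u_j · u_j)) · u_j.

Step by step this gives:
  u_1 = (-1, -2, 0, -1)
  u_2 = (7/3, -1/3, 1, -5/3)

Orthogonality check:
  u_2 · u_1 = 0 (should be 0)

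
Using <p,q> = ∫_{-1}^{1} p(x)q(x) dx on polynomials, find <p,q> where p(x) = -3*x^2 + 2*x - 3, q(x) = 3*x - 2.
<p,q> = 20

Expand the product: p(x)·q(x) = -9*x^3 + 12*x^2 - 13*x + 6.
∫_{-1}^{1} of each monomial x^k gives [2/(k+1) if k even, 0 if k odd]. Integrating term-by-term (or equivalently evaluating the antiderivative F(x) = -9*x^4/4 + 4*x^3 - 13*x^2/2 + 6*x at the endpoints):
  F(1) − F(−1) = 5/4 − (-75/4) = 20.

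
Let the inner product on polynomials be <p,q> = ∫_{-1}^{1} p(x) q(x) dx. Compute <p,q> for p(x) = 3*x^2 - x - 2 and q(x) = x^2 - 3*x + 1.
<p,q> = -2/15

Expand the product: p(x)·q(x) = 3*x^4 - 10*x^3 + 4*x^2 + 5*x - 2.
∫_{-1}^{1} of each monomial x^k gives [2/(k+1) if k even, 0 if k odd]. Integrating term-by-term (or equivalently evaluating the antiderivative F(x) = 3*x^5/5 - 5*x^4/2 + 4*x^3/3 + 5*x^2/2 - 2*x at the endpoints):
  F(1) − F(−1) = -1/15 − (1/15) = -2/15.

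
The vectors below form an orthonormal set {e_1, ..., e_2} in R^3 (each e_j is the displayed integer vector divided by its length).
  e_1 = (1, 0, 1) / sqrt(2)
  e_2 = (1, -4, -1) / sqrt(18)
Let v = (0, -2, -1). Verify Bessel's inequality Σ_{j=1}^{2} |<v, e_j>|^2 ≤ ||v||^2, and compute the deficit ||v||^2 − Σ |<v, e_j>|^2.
Σ |<v, e_j>|^2 = 5; ||v||^2 = 5; deficit = 0

Write each e_j = u_j / sqrt(<u_j, u_j>) where u_j is the displayed integer vector. Then <v, e_j> = <v, u_j> / sqrt(<u_j, u_j>), so |<v, e_j>|^2 = <v, u_j>^2 / <u_j, u_j>.
Coefficients: <v, e_1> = -1/sqrt(2), <v, e_2> = 9/sqrt(18).
Square and sum: Σ |<v, e_j>|^2 = 5.
Compute ||v||^2 = v·v = 5.
Deficit = 5 − 5 = 0 ≥ 0, confirming Bessel's inequality. (The deficit equals ||v − Σ <v,e_j> e_j||^2, the squared distance from v to span{e_j}.)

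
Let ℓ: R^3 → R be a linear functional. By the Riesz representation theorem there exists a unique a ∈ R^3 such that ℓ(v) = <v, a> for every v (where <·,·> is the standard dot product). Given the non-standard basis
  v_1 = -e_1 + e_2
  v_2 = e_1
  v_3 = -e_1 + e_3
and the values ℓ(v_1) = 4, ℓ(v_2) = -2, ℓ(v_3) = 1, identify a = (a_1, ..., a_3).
a = (-2, 2, -1)

Write a = (a_1, ..., a_3) in the standard basis. For each basis vector v_i, ℓ(v_i) = <v_i, a> is a linear equation in the a_j's. Collect the n equations into a matrix system V a = ℓ, where row i of V is v_i (expressed in the standard basis). Since V is invertible (lower-triangular with 1s on the diagonal, up to permutation), solve by back-substitution:
  V =
[[-1, 1, 0],
 [1, 0, 0],
 [-1, 0, 1]]
  V a = (4, -2, 1)
Solving gives a = (-2, 2, -1).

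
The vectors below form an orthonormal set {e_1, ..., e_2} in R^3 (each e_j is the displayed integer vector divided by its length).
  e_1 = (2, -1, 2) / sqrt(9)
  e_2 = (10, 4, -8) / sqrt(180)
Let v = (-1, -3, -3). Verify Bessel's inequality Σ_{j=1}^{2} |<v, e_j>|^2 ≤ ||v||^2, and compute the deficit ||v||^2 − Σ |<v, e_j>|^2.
Σ |<v, e_j>|^2 = 14/5; ||v||^2 = 19; deficit = 81/5

Write each e_j = u_j / sqrt(<u_j, u_j>) where u_j is the displayed integer vector. Then <v, e_j> = <v, u_j> / sqrt(<u_j, u_j>), so |<v, e_j>|^2 = <v, u_j>^2 / <u_j, u_j>.
Coefficients: <v, e_1> = -5/sqrt(9), <v, e_2> = 2/sqrt(180).
Square and sum: Σ |<v, e_j>|^2 = 14/5.
Compute ||v||^2 = v·v = 19.
Deficit = 19 − 14/5 = 81/5 ≥ 0, confirming Bessel's inequality. (The deficit equals ||v − Σ <v,e_j> e_j||^2, the squared distance from v to span{e_j}.)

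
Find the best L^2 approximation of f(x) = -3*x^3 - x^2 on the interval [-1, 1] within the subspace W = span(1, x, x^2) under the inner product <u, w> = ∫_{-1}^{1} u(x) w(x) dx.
g(x) = -x^2 - 9*x/5

The best approximation g ∈ W is the orthogonal projection of f onto W. Writing g = a_0 + a_1 x + a_2 x^2, the coefficients solve the normal equations G · a = b where
  G_{ij} = <φ_i, φ_j> and b_i = <f, φ_i>, with φ_0 = 1, φ_1 = x, φ_2 = x^2.
G =
  [2, 0, 2/3]
  [0, 2/3, 0]
  [2/3, 0, 2/5],
b = (-2/3, -6/5, -2/5).
Solving gives a_0 = 0, a_1 = -9/5, a_2 = -1, so
  g(x) = -x^2 - 9*x/5.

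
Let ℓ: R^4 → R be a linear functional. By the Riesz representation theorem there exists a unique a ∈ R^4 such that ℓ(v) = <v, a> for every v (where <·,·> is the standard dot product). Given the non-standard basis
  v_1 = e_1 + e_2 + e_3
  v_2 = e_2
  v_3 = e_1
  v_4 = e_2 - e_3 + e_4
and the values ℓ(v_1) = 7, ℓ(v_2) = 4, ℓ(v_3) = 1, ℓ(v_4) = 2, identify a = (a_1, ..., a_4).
a = (1, 4, 2, 0)

Write a = (a_1, ..., a_4) in the standard basis. For each basis vector v_i, ℓ(v_i) = <v_i, a> is a linear equation in the a_j's. Collect the n equations into a matrix system V a = ℓ, where row i of V is v_i (expressed in the standard basis). Since V is invertible (lower-triangular with 1s on the diagonal, up to permutation), solve by back-substitution:
  V =
[[1, 1, 1, 0],
 [0, 1, 0, 0],
 [1, 0, 0, 0],
 [0, 1, -1, 1]]
  V a = (7, 4, 1, 2)
Solving gives a = (1, 4, 2, 0).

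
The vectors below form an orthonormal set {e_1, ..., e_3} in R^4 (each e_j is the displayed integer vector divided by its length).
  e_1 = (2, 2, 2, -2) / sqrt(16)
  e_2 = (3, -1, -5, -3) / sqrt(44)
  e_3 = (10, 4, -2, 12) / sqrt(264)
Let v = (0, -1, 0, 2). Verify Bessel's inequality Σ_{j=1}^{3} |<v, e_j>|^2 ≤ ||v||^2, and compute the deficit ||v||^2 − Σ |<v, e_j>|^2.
Σ |<v, e_j>|^2 = 13/3; ||v||^2 = 5; deficit = 2/3

Write each e_j = u_j / sqrt(<u_j, u_j>) where u_j is the displayed integer vector. Then <v, e_j> = <v, u_j> / sqrt(<u_j, u_j>), so |<v, e_j>|^2 = <v, u_j>^2 / <u_j, u_j>.
Coefficients: <v, e_1> = -6/sqrt(16), <v, e_2> = -5/sqrt(44), <v, e_3> = 20/sqrt(264).
Square and sum: Σ |<v, e_j>|^2 = 13/3.
Compute ||v||^2 = v·v = 5.
Deficit = 5 − 13/3 = 2/3 ≥ 0, confirming Bessel's inequality. (The deficit equals ||v − Σ <v,e_j> e_j||^2, the squared distance from v to span{e_j}.)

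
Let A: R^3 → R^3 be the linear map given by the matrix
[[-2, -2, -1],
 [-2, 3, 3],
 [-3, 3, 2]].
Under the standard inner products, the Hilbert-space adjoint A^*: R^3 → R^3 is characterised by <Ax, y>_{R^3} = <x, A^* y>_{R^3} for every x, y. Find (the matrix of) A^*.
A^* = A^T =
[[-2, -2, -3],
 [-2, 3, 3],
 [-1, 3, 2]]

For real matrices with standard dot products, the defining identity <Ax, y> = <x, A^* y> gives (Ax)^T y = x^T (A^*) y, i.e. x^T A^T y = x^T (A^*) y. Since this holds for all x, y, we must have A^* = A^T. Therefore
A^* =
[[-2, -2, -3],
 [-2, 3, 3],
 [-1, 3, 2]].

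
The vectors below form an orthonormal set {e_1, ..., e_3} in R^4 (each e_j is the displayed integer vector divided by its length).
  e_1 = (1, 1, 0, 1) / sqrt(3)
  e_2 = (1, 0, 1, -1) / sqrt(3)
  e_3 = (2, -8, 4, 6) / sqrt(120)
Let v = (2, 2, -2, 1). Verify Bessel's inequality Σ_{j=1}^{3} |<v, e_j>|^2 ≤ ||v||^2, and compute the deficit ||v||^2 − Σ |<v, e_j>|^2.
Σ |<v, e_j>|^2 = 103/10; ||v||^2 = 13; deficit = 27/10

Write each e_j = u_j / sqrt(<u_j, u_j>) where u_j is the displayed integer vector. Then <v, e_j> = <v, u_j> / sqrt(<u_j, u_j>), so |<v, e_j>|^2 = <v, u_j>^2 / <u_j, u_j>.
Coefficients: <v, e_1> = 5/sqrt(3), <v, e_2> = -1/sqrt(3), <v, e_3> = -14/sqrt(120).
Square and sum: Σ |<v, e_j>|^2 = 103/10.
Compute ||v||^2 = v·v = 13.
Deficit = 13 − 103/10 = 27/10 ≥ 0, confirming Bessel's inequality. (The deficit equals ||v − Σ <v,e_j> e_j||^2, the squared distance from v to span{e_j}.)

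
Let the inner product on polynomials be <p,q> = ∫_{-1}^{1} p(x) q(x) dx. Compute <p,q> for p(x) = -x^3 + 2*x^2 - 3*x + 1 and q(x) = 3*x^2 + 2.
<p,q> = 166/15

Expand the product: p(x)·q(x) = -3*x^5 + 6*x^4 - 11*x^3 + 7*x^2 - 6*x + 2.
∫_{-1}^{1} of each monomial x^k gives [2/(k+1) if k even, 0 if k odd]. Integrating term-by-term (or equivalently evaluating the antiderivative F(x) = -x^6/2 + 6*x^5/5 - 11*x^4/4 + 7*x^3/3 - 3*x^2 + 2*x at the endpoints):
  F(1) − F(−1) = -43/60 − (-707/60) = 166/15.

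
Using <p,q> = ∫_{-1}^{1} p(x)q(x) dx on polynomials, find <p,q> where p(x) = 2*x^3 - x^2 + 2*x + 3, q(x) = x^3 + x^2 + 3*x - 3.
<p,q> = -232/35

Expand the product: p(x)·q(x) = 2*x^6 + x^5 + 7*x^4 - 4*x^3 + 12*x^2 + 3*x - 9.
∫_{-1}^{1} of each monomial x^k gives [2/(k+1) if k even, 0 if k odd]. Integrating term-by-term (or equivalently evaluating the antiderivative F(x) = 2*x^7/7 + x^6/6 + 7*x^5/5 - x^4 + 4*x^3 + 3*x^2/2 - 9*x at the endpoints):
  F(1) − F(−1) = -278/105 − (418/105) = -232/35.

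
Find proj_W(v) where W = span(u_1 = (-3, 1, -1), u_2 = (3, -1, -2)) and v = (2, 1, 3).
proj_W(v) = (3/2, -1/2, 3)

Set up U = [u_1 | ... | u_2] ∈ R^(3×2). The projector onto W = col(U) is P = U (U^T U)^(-1) U^T.
Compute U^T U =
  [11, -8]
  [-8, 14],
and U^T v = (-8, -1).
Solve U^T U · c = U^T v for the coefficients: c = (-4/3, -5/6). The projection is proj_W(v) = U c.
Check: (v - proj_W(v)) · u_1 = 0  (should be 0).
Check: (v - proj_W(v)) · u_2 = 0  (should be 0).
Result: proj_W(v) = (3/2, -1/2, 3).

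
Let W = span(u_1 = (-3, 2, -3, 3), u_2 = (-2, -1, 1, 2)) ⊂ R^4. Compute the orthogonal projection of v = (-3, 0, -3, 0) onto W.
proj_W(v) = (-137/87, 39/29, -170/87, 137/87)

Set up U = [u_1 | ... | u_2] ∈ R^(4×2). The projector onto W = col(U) is P = U (U^T U)^(-1) U^T.
Compute U^T U =
  [31, 7]
  [7, 10],
and U^T v = (18, 3).
Solve U^T U · c = U^T v for the coefficients: c = (53/87, -11/87). The projection is proj_W(v) = U c.
Check: (v - proj_W(v)) · u_1 = 0  (should be 0).
Check: (v - proj_W(v)) · u_2 = 0  (should be 0).
Result: proj_W(v) = (-137/87, 39/29, -170/87, 137/87).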